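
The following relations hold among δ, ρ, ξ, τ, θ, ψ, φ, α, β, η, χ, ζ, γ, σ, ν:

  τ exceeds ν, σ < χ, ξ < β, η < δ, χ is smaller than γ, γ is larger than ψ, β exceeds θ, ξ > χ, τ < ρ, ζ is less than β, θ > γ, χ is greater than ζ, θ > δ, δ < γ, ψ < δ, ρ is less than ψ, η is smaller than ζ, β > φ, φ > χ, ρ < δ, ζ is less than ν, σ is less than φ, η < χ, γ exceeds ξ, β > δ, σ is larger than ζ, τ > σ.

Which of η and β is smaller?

η < ζ and ζ < ν give η < ν.
Then ν < τ extends the chain to τ.
Then τ < ρ extends the chain to ρ.
Then ρ < ψ extends the chain to ψ.
Then ψ < δ extends the chain to δ.
With δ < θ: η < ζ < ν < τ < ρ < ψ < δ < θ.
Then θ < β extends the chain to β.
So η < β; η is the smaller of the two.

η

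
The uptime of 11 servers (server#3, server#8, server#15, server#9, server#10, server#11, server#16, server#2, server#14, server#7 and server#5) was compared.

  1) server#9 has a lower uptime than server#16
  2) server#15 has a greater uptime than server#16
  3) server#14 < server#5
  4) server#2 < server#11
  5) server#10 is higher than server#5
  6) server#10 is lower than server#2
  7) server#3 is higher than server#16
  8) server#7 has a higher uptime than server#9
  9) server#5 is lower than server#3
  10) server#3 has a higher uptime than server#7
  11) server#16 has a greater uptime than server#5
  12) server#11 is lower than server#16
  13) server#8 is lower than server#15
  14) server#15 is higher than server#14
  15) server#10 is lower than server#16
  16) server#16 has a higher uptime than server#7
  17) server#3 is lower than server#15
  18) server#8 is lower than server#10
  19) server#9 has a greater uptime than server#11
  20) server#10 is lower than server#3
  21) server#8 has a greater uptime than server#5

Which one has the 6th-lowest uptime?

Chaining the given pairs: server#14 < server#5 < server#8 < server#10 < server#2 < server#11 < server#9 < server#7 < server#16 < server#3 < server#15.
The 6th smallest is server#11.

server#11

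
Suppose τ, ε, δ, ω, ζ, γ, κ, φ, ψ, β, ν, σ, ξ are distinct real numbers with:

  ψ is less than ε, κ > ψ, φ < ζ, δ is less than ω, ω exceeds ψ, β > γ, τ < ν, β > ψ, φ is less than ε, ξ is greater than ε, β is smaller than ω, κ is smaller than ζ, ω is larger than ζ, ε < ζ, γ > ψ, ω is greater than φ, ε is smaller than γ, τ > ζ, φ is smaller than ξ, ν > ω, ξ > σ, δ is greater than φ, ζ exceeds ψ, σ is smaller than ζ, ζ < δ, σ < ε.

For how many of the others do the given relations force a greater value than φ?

From φ the given relations immediately reach ε, ζ, δ, ω, ξ.
From those, γ, τ, ν — 8 in total.
From those, β — 9 in total.
No other element is forced above φ by the given relations, so the count is 9.

9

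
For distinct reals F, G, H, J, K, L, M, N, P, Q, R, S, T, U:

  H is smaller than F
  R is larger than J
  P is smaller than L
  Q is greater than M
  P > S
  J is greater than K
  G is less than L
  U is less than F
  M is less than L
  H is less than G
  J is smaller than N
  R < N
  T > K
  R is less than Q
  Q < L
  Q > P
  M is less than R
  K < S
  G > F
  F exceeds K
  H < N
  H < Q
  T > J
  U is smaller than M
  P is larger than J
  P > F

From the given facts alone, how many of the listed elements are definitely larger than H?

6

Directly above H: F, G, Q, N.
One step further: P, L (6 so far).
No other element is forced above H by the given relations, so the count is 6.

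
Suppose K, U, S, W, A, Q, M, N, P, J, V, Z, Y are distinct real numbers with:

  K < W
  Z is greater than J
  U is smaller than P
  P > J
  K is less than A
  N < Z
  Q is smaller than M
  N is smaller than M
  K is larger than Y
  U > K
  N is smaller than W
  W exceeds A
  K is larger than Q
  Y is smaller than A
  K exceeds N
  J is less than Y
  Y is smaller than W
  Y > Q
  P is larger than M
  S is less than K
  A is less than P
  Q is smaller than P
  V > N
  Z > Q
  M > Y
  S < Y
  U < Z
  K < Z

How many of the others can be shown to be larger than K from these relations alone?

Directly above K: U, A, W, Z.
One step further: P (5 so far).
Nothing else is reachable above K; 5 in all.

5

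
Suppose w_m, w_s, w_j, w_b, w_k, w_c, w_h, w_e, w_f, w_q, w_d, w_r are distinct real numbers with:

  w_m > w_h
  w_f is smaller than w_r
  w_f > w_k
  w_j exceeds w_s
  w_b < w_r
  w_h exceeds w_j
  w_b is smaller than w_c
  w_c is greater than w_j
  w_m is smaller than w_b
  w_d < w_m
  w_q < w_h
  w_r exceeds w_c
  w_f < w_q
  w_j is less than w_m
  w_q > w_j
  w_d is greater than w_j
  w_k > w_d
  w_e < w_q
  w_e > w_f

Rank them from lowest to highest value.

w_s < w_j < w_d < w_k < w_f < w_e < w_q < w_h < w_m < w_b < w_c < w_r

The consecutive links are each given: w_s < w_j; w_j < w_d; w_d < w_k; w_k < w_f; w_f < w_e; w_e < w_q; w_q < w_h; w_h < w_m; w_m < w_b; w_b < w_c; w_c < w_r.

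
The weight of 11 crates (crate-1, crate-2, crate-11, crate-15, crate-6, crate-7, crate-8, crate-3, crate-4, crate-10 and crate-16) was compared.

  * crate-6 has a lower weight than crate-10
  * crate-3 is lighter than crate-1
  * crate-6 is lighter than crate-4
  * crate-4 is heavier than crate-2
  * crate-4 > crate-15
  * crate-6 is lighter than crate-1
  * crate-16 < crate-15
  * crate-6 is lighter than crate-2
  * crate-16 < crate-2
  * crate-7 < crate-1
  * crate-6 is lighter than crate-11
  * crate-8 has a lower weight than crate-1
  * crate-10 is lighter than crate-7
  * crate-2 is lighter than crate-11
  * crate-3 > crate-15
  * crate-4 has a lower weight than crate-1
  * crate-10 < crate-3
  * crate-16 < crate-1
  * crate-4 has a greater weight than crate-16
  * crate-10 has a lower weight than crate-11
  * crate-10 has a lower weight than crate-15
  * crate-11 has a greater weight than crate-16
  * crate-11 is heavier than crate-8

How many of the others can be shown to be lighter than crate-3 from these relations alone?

4

From crate-3 the given relations immediately reach crate-10, crate-15.
From those, crate-6, crate-16 — 4 in total.
Nothing else is reachable below crate-3; 4 in all.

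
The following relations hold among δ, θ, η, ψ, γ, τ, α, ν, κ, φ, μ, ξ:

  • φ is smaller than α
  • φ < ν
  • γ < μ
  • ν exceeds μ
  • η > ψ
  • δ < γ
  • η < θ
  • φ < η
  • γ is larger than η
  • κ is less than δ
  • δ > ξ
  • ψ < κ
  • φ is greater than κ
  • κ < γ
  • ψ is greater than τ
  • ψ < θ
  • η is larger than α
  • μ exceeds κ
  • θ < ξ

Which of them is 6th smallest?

Chaining the given pairs: τ < ψ < κ < φ < α < η < θ < ξ < δ < γ < μ < ν.
The 6th smallest is η.

η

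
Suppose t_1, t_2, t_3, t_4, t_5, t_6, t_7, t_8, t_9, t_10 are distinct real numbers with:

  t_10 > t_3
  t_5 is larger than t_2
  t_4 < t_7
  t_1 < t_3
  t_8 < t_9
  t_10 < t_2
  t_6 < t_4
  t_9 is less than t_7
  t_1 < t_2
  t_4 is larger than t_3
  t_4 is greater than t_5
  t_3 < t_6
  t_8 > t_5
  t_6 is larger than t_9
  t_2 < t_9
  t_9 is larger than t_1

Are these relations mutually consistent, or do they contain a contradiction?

Every relation is compatible with t_1 < t_3 < t_10 < t_2 < t_5 < t_8 < t_9 < t_6 < t_4 < t_7; the set is consistent.

consistent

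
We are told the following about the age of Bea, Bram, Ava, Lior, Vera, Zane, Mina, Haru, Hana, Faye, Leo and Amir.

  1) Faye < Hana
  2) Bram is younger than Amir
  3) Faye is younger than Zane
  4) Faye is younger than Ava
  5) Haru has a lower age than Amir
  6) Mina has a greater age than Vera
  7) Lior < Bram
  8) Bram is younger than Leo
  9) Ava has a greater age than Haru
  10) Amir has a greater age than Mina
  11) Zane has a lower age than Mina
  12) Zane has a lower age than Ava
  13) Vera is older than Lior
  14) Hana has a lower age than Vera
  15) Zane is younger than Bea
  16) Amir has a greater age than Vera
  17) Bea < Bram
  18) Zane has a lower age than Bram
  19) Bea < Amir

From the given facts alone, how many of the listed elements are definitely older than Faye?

Directly above Faye: Zane, Hana, Ava.
One step further: Bea, Vera, Bram, Mina (7 so far).
One step further: Amir, Leo (9 so far).
Nothing else is reachable above Faye; 9 in all.

9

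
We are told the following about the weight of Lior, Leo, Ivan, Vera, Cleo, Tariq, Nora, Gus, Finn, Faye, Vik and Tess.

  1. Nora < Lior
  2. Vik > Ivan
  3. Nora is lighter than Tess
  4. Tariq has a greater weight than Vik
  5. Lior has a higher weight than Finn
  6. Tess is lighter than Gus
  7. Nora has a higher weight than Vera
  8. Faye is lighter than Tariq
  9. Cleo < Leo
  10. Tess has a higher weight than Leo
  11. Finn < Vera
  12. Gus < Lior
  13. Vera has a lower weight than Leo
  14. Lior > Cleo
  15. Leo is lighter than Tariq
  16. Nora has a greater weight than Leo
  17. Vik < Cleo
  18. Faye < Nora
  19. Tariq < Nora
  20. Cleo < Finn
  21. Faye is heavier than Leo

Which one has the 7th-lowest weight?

Faye

Piecing the relations together gives one ordering: Ivan < Vik < Cleo < Finn < Vera < Leo < Faye < Tariq < Nora < Tess < Gus < Lior.
The 7th smallest is Faye.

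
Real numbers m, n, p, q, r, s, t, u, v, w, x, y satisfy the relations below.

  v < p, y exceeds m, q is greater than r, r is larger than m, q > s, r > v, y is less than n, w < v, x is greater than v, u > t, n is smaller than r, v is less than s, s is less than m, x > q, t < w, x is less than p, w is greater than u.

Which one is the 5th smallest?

s

Piecing the relations together gives one ordering: t < u < w < v < s < m < y < n < r < q < x < p.
Counting 5 from the smallest end gives s.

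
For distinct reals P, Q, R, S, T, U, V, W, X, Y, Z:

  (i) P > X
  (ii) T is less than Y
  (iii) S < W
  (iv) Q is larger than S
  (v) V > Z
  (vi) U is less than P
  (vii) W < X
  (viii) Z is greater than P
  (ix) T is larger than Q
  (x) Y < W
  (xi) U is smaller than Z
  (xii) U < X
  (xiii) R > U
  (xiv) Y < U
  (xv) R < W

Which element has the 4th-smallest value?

Chaining the given pairs: S < Q < T < Y < U < R < W < X < P < Z < V.
Counting 4 from the smallest end gives Y.

Y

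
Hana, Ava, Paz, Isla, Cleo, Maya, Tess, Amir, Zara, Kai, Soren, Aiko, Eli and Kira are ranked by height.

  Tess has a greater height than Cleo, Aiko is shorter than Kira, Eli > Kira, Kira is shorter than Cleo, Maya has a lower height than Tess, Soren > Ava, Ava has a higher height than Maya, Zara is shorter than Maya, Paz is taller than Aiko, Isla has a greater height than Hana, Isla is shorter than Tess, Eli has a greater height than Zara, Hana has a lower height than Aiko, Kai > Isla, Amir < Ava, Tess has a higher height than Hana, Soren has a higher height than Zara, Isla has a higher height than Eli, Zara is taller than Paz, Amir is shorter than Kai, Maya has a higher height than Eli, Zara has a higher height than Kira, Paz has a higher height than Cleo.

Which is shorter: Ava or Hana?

Chaining the given relations: Hana < Aiko < Kira < Cleo < Paz < Zara < Eli < Maya < Ava.
So Hana < Ava; Hana is the shorter of the two.

Hana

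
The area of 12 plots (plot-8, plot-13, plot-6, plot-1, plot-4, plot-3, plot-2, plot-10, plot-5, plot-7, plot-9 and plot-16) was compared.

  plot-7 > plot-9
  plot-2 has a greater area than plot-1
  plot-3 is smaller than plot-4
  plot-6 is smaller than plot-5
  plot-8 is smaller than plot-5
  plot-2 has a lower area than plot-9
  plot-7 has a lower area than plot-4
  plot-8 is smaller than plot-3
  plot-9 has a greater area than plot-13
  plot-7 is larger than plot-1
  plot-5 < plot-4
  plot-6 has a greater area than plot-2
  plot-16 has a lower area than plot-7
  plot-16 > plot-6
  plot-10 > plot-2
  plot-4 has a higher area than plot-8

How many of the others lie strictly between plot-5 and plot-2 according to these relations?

1

Chaining upward from plot-2 reaches: plot-6, plot-16, plot-10, plot-9, plot-7, plot-4.
Chaining downward from plot-5 reaches: plot-1, plot-8, plot-6.
Strictly between plot-2 and plot-5 are those in both lists: plot-6 — 1 element.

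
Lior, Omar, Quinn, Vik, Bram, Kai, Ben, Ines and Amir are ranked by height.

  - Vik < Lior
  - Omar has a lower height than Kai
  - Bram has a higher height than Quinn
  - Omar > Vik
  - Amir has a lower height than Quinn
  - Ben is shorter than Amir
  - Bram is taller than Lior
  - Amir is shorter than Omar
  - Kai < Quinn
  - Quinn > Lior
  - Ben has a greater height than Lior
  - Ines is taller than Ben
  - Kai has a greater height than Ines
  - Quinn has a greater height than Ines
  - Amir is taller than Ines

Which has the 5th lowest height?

Amir

Piecing the relations together gives one ordering: Vik < Lior < Ben < Ines < Amir < Omar < Kai < Quinn < Bram.
Counting 5 from the smallest end gives Amir.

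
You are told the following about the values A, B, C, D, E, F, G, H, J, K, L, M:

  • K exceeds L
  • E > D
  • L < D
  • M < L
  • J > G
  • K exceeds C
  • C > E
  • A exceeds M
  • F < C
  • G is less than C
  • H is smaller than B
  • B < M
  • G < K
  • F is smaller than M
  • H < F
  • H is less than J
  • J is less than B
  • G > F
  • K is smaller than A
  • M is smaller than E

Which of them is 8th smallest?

The consecutive relations fix a unique order: H < F < G < J < B < M < L < D < E < C < K < A.
The 8th smallest is D.

D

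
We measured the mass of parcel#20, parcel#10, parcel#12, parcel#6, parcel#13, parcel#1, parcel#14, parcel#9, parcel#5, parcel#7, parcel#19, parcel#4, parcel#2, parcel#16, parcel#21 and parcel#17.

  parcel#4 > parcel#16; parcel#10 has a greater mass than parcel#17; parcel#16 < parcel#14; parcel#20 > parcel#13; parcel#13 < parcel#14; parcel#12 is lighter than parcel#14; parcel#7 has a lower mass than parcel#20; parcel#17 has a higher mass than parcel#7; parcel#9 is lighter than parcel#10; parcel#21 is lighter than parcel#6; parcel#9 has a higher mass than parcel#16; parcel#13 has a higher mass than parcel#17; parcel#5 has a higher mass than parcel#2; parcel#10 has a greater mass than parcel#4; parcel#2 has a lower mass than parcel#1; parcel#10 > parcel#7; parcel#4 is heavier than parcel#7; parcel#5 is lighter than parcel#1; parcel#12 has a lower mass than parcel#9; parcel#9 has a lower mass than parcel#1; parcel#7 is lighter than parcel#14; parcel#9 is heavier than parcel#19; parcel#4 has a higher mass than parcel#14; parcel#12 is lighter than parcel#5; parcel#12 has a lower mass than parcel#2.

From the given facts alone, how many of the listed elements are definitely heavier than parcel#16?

5

From parcel#16 the given relations immediately reach parcel#14, parcel#9, parcel#4.
From those, parcel#10, parcel#1 — 5 in total.
Nothing else is reachable above parcel#16; 5 in all.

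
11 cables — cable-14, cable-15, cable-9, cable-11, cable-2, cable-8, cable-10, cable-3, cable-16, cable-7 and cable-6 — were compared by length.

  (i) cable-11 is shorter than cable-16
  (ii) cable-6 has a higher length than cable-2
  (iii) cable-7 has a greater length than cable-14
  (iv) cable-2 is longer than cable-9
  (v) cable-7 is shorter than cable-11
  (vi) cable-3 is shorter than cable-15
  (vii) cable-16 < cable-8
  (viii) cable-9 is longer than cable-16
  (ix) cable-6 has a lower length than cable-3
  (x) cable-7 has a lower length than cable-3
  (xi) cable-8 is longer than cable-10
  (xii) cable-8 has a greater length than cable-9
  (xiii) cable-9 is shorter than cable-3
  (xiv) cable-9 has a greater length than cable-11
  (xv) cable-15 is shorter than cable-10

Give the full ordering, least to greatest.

cable-14 < cable-7 < cable-11 < cable-16 < cable-9 < cable-2 < cable-6 < cable-3 < cable-15 < cable-10 < cable-8

Each adjacent pair is fixed by a given relation: cable-14 < cable-7; cable-7 < cable-11; cable-11 < cable-16; cable-16 < cable-9; cable-9 < cable-2; cable-2 < cable-6; cable-6 < cable-3; cable-3 < cable-15; cable-15 < cable-10; cable-10 < cable-8. Chaining them end to end gives the full order.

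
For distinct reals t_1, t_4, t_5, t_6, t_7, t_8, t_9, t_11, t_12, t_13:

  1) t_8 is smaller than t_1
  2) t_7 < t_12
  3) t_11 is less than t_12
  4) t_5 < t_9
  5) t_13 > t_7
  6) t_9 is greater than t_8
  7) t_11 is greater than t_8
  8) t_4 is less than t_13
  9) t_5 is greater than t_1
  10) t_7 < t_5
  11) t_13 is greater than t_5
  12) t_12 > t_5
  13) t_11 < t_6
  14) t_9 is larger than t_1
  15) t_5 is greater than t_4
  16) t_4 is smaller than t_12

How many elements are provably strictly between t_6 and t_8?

The relations place t_8 below t_6. An element lies strictly between them when it is forced above t_8 and also forced below t_6.
Above t_8: {t_1, t_5, t_9, t_11, t_12, t_13}. Below t_6: {t_11}.
Intersection: {t_11} — 1.

1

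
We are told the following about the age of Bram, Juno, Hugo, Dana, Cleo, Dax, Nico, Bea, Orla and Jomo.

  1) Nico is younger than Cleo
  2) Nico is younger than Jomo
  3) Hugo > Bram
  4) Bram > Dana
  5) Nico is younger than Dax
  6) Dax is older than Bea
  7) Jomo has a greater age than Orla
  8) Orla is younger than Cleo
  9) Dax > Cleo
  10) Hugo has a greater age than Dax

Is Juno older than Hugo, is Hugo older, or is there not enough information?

undetermined

Following every chain through Juno: nothing is chained to Juno.
Hugo is not reached, and no chain runs the other way from Hugo to Juno.
So the given relations leave the order of Juno and Hugo undetermined.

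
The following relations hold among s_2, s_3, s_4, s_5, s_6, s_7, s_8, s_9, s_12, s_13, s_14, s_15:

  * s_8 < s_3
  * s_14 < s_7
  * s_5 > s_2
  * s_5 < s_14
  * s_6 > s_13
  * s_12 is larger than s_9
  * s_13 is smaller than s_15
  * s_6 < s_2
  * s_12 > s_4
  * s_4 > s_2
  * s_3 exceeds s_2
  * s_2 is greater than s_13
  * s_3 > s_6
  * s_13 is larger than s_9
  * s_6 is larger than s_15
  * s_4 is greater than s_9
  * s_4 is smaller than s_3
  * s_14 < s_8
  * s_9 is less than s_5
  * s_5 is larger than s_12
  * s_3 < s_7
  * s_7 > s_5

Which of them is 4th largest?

The consecutive relations fix a unique order: s_9 < s_13 < s_15 < s_6 < s_2 < s_4 < s_12 < s_5 < s_14 < s_8 < s_3 < s_7.
Counting 4 from the largest end gives s_14.

s_14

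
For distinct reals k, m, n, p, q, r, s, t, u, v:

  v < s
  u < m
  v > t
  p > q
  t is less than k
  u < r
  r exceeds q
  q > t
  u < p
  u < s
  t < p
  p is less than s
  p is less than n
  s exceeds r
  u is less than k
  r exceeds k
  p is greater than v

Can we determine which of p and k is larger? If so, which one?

Following every chain through p: above p we get n, s; below p we get u, t, q, v.
k is not reached, and no chain runs the other way from k to p.
So the given relations leave the order of p and k undetermined.

undetermined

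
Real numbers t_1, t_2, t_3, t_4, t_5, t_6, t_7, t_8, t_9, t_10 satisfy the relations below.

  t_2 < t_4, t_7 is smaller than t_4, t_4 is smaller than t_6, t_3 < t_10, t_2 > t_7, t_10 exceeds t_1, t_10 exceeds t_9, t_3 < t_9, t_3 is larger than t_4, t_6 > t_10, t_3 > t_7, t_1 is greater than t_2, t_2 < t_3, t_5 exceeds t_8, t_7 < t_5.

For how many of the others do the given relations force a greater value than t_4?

4

The elements the relations force above t_4 are t_3, t_9, t_10, t_6 — no chain reaches any other.
That is 4.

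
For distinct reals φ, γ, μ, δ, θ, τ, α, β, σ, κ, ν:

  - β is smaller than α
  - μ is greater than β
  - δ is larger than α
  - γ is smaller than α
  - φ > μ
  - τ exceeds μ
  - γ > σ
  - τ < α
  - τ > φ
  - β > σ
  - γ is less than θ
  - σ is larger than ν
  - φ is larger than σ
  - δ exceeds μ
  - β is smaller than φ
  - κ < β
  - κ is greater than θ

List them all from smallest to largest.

Each adjacent pair is fixed by a given relation: ν < σ; σ < γ; γ < θ; θ < κ; κ < β; β < μ; μ < φ; φ < τ; τ < α; α < δ. Chaining them end to end gives the full order.

ν < σ < γ < θ < κ < β < μ < φ < τ < α < δ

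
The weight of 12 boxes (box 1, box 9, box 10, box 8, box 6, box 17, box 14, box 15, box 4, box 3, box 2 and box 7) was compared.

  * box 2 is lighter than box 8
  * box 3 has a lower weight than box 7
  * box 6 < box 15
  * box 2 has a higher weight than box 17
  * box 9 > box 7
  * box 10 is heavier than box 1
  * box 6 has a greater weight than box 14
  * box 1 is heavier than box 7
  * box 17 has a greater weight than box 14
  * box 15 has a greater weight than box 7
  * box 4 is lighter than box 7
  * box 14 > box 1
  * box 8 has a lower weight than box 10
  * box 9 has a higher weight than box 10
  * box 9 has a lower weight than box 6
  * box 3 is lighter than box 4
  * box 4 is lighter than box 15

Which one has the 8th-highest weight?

box 14

Piecing the relations together gives one ordering: box 3 < box 4 < box 7 < box 1 < box 14 < box 17 < box 2 < box 8 < box 10 < box 9 < box 6 < box 15.
The 8th largest is box 14.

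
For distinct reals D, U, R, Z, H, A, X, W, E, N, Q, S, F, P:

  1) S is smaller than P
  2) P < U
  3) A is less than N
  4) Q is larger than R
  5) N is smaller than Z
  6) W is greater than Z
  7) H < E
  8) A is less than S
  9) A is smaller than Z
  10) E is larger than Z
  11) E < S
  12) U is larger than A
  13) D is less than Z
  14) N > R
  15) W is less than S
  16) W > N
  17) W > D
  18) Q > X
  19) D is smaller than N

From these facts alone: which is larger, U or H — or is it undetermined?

U

Chaining the given relations: H < E < S < P < U.
So U is larger.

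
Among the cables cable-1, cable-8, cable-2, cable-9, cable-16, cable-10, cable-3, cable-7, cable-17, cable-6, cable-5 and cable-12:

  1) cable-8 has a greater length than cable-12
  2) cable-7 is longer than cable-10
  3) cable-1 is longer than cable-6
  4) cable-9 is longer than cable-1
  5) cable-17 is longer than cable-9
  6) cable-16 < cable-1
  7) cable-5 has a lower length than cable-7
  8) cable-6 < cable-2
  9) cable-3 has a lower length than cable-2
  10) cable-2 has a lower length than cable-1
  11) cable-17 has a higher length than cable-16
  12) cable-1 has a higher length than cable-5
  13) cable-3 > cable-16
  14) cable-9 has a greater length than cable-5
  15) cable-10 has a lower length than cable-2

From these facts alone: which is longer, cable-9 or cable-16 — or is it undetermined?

Chaining the given relations: cable-16 < cable-3 < cable-2 < cable-1 < cable-9.
So cable-9 is longer.

cable-9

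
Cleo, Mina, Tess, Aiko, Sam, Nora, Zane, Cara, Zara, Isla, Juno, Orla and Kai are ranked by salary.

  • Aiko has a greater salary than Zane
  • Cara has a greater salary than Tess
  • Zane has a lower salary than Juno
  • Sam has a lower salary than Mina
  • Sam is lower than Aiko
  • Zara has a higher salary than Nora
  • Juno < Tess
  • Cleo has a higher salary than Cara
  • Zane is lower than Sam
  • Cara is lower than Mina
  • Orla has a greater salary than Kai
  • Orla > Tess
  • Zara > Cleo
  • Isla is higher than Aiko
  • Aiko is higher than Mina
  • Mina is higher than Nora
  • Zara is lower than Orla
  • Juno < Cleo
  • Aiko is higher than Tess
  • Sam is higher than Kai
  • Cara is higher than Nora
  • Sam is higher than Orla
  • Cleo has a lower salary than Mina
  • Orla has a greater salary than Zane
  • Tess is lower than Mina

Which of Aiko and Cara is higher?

Aiko

Following the relations from Cara: Cara < Cleo < Zara < Orla < Sam < Mina < Aiko.
So Cara < Aiko; Aiko is the higher of the two.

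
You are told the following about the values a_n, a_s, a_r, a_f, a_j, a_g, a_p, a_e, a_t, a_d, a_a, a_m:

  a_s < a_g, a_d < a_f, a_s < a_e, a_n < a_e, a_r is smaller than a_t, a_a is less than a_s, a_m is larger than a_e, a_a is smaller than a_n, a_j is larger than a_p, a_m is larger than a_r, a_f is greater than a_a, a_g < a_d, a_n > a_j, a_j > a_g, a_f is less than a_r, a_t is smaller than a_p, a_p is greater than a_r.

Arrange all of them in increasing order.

The consecutive links are each given: a_a < a_s; a_s < a_g; a_g < a_d; a_d < a_f; a_f < a_r; a_r < a_t; a_t < a_p; a_p < a_j; a_j < a_n; a_n < a_e; a_e < a_m.

a_a < a_s < a_g < a_d < a_f < a_r < a_t < a_p < a_j < a_n < a_e < a_m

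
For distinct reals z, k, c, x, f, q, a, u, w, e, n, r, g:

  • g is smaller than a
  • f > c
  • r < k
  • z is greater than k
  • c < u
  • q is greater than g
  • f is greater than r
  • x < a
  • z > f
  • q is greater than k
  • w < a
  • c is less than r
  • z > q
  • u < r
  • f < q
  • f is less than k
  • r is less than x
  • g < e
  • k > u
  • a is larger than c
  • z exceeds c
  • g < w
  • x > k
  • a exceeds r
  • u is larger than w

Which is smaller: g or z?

g

g < w and w < u give g < u.
With u < r: g < w < u < r.
Then r < f extends the chain to f.
Then f < k extends the chain to k.
Then k < q extends the chain to q.
Then q < z extends the chain to z.
So g < z; g is the smaller of the two.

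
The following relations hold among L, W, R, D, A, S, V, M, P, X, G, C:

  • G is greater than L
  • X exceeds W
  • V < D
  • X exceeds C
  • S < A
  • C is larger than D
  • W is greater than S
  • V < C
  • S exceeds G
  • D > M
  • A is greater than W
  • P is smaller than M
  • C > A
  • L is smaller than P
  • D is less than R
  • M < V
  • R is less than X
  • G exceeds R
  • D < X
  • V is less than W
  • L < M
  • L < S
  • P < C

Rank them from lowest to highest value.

L < P < M < V < D < R < G < S < W < A < C < X

The consecutive links are each given: L < P; P < M; M < V; V < D; D < R; R < G; G < S; S < W; W < A; A < C; C < X.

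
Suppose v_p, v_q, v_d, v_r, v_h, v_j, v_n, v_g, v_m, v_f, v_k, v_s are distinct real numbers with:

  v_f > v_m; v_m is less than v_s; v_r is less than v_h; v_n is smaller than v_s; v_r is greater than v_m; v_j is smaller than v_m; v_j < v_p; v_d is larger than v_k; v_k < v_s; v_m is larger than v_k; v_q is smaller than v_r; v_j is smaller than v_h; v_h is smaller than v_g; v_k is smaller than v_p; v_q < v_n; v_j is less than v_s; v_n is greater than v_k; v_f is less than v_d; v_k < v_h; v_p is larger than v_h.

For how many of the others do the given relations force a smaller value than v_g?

6

From v_g the given relations immediately reach v_h.
From those, v_k, v_j, v_r — 4 in total.
From those, v_q, v_m — 6 in total.
Nothing else is reachable below v_g; 6 in all.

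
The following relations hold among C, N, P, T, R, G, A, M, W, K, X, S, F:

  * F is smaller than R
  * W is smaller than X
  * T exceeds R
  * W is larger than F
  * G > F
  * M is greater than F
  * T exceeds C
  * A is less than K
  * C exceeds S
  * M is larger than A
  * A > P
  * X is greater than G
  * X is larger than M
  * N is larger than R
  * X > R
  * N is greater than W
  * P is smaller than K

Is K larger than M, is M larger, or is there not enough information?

Following every chain through M: above M we get X; below M we get F, P, A.
K is not reached, and no chain runs the other way from K to M.
So the given relations leave the order of M and K undetermined.

undetermined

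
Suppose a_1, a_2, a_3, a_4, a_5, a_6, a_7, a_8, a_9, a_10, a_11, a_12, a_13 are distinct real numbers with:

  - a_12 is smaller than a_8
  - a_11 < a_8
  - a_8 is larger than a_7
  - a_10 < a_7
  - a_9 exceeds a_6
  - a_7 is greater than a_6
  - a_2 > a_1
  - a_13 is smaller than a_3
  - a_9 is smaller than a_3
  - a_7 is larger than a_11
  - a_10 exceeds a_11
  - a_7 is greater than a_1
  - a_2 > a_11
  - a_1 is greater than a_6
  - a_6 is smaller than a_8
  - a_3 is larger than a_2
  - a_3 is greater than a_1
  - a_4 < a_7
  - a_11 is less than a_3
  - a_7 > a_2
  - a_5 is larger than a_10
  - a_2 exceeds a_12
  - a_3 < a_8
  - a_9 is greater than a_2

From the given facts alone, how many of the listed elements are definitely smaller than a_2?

4

Directly below a_2: a_12, a_1, a_11.
One step further: a_6 (4 so far).
Nothing else is reachable below a_2; 4 in all.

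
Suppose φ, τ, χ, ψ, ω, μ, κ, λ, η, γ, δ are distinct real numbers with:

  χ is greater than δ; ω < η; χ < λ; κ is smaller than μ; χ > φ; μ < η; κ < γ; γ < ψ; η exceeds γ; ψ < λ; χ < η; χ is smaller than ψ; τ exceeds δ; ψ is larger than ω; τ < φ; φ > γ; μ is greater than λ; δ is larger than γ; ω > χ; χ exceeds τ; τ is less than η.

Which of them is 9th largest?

δ

Chaining the given pairs: κ < γ < δ < τ < φ < χ < ω < ψ < λ < μ < η.
Counting 9 from the largest end gives δ.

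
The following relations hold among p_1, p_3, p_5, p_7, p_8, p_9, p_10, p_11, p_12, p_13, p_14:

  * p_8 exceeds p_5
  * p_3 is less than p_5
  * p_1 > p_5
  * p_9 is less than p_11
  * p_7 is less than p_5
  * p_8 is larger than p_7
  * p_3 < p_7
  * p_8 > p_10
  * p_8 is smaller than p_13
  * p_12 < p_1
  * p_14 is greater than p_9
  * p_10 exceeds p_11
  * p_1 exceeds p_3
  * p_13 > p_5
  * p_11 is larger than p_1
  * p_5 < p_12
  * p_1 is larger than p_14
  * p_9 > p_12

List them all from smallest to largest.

p_3 < p_7 < p_5 < p_12 < p_9 < p_14 < p_1 < p_11 < p_10 < p_8 < p_13

The consecutive links are each given: p_3 < p_7; p_7 < p_5; p_5 < p_12; p_12 < p_9; p_9 < p_14; p_14 < p_1; p_1 < p_11; p_11 < p_10; p_10 < p_8; p_8 < p_13.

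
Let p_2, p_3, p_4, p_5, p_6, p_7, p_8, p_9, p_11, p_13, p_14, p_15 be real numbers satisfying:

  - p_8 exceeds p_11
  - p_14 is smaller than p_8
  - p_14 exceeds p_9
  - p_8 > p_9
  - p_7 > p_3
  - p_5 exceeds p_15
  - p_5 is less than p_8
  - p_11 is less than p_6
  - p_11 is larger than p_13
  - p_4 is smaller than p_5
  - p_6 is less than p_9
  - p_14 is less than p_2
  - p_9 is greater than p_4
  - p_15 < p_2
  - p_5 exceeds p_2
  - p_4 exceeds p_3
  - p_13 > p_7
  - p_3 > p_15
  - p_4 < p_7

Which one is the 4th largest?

p_14

Chaining the given pairs: p_15 < p_3 < p_4 < p_7 < p_13 < p_11 < p_6 < p_9 < p_14 < p_2 < p_5 < p_8.
The 4th largest is p_14.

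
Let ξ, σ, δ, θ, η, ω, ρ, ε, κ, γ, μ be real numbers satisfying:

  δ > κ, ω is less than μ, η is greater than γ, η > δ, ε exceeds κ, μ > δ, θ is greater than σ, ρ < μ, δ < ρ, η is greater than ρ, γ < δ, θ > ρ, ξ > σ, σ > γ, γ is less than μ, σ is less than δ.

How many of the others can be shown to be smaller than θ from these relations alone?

5

Directly below θ: σ, ρ.
One step further: γ, δ (4 so far).
One step further: κ (5 so far).
No other element is forced below θ by the given relations, so the count is 5.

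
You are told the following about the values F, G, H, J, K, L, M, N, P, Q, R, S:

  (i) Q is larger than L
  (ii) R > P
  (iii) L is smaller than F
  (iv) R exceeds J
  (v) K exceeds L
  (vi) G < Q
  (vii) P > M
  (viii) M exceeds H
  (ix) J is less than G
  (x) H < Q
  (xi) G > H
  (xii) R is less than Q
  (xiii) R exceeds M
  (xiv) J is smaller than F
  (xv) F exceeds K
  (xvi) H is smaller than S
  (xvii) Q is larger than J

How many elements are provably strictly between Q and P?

The relations place P below Q. An element lies strictly between them when it is forced above P and also forced below Q.
Above P: {R}. Below Q: {L, J, H, M, G, R}.
Intersection: {R} — 1.

1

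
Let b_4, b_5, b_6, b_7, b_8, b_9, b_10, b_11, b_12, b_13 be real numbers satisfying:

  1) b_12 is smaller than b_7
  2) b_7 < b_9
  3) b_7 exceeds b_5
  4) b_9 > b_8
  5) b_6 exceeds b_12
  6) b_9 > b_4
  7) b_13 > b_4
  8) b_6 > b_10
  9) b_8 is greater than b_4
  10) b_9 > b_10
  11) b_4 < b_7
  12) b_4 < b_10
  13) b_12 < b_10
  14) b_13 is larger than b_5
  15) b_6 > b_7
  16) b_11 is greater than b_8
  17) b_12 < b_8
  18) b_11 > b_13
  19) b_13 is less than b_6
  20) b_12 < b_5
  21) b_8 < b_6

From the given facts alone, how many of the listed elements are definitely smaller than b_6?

7

The elements the relations force below b_6 are b_4, b_12, b_5, b_8, b_13, b_7, b_10 — no chain reaches any other.
That is 7.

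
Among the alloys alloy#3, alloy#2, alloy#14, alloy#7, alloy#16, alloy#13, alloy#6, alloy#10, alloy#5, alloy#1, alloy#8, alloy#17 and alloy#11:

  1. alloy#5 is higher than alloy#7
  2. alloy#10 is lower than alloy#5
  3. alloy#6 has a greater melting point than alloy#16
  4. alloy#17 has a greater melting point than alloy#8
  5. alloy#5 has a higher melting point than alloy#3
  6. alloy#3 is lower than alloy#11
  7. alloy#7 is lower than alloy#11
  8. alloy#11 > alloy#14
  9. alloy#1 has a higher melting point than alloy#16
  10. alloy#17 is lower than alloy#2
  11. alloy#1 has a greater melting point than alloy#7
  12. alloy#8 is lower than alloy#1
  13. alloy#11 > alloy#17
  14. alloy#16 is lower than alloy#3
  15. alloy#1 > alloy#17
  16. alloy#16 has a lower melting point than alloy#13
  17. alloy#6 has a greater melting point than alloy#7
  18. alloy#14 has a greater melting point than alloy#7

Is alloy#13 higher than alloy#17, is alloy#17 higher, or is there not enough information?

Following every chain through alloy#17: above alloy#17 we get alloy#2, alloy#11, alloy#1; below alloy#17 we get alloy#8.
alloy#13 is not reached, and no chain runs the other way from alloy#13 to alloy#17.
So the given relations leave the order of alloy#17 and alloy#13 undetermined.

undetermined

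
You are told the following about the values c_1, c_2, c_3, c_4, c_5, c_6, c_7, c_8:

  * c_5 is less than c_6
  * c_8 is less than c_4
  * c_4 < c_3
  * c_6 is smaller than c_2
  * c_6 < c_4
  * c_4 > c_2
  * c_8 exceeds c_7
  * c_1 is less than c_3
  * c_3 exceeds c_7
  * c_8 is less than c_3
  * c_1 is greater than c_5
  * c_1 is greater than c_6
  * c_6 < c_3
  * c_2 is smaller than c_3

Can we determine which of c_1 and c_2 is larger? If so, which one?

Following every chain through c_1: above c_1 we get c_3; below c_1 we get c_5, c_6.
c_2 is not reached, and no chain runs the other way from c_2 to c_1.
So the given relations leave the order of c_1 and c_2 undetermined.

undetermined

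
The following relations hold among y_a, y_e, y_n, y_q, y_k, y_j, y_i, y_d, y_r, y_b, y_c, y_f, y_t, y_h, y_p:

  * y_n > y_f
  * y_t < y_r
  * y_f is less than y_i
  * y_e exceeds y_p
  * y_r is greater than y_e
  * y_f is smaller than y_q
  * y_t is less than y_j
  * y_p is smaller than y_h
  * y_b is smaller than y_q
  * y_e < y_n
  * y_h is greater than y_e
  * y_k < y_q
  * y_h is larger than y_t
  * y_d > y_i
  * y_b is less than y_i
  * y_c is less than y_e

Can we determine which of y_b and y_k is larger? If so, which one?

undetermined

Following every chain through y_b: above y_b we get y_i, y_q, y_d.
y_k is not reached, and no chain runs the other way from y_k to y_b.
So the given relations leave the order of y_b and y_k undetermined.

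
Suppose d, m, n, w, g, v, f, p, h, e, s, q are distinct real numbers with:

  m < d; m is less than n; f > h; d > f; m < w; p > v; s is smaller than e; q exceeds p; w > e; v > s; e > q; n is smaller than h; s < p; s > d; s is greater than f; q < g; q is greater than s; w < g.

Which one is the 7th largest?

s

Piecing the relations together gives one ordering: m < n < h < f < d < s < v < p < q < e < w < g.
Counting 7 from the largest end gives s.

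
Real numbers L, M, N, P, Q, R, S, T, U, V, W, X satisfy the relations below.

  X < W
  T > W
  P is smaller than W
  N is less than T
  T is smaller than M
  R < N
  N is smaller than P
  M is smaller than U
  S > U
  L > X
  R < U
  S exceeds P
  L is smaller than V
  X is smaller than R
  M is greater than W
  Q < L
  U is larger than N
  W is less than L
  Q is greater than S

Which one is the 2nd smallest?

R

The consecutive relations fix a unique order: X < R < N < P < W < T < M < U < S < Q < L < V.
Counting 2 from the smallest end gives R.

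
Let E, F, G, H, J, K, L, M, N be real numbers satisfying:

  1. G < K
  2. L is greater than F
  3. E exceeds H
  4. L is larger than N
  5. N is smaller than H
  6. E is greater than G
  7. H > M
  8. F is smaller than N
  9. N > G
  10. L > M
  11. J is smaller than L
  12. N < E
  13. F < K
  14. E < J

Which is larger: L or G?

L

Following the relations from G: G < N < H < E < J < L.
So G < L; L is the larger of the two.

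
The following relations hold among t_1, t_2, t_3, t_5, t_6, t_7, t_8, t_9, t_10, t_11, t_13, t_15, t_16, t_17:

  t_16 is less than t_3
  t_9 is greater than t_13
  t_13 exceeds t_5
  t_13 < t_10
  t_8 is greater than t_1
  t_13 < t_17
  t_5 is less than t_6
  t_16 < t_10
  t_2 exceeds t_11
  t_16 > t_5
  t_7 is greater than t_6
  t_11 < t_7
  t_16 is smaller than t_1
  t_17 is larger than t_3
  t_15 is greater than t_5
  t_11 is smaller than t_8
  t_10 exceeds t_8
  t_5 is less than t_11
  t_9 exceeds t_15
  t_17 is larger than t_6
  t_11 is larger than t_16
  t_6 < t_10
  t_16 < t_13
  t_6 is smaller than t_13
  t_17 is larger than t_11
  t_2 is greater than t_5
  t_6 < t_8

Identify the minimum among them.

t_5

t_16 is not least since t_5 < t_16; t_6 is not least since t_5 < t_6; t_11 is not least since t_16 < t_11; t_3 is not least since t_16 < t_3; t_2 is not least since t_5 < t_2; t_13 is not least since t_16 < t_13; t_1 is not least since t_16 < t_1; t_7 is not least since t_6 < t_7; t_15 is not least since t_5 < t_15; t_17 is not least since t_11 < t_17; t_8 is not least since t_6 < t_8; t_9 is not least since t_13 < t_9; t_10 is not least since t_8 < t_10.
Only t_5 has nothing below it, so t_5 is the minimum.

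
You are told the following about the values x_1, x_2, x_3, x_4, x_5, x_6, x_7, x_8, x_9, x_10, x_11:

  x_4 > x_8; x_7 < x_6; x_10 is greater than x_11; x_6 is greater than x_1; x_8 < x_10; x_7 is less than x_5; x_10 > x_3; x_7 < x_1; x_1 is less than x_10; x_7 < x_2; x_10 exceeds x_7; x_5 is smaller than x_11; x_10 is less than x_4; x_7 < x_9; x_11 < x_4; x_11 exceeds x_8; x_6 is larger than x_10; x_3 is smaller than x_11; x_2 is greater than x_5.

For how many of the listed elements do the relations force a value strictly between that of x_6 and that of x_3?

The relations place x_3 below x_6. An element lies strictly between them when it is forced above x_3 and also forced below x_6.
Above x_3: {x_11, x_10, x_4}. Below x_6: {x_7, x_5, x_8, x_11, x_1, x_10}.
Intersection: {x_11, x_10} — 2.

2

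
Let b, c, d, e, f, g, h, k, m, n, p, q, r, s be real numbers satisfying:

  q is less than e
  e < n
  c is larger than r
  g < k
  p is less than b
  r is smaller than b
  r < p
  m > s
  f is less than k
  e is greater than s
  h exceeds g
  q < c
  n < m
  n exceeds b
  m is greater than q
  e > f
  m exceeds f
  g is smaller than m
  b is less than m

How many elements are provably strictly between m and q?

2

Chaining upward from q reaches: c, e, n.
Chaining downward from m reaches: f, r, s, p, g, e, b, n.
Strictly between q and m are those in both lists: e, n — 2 elements.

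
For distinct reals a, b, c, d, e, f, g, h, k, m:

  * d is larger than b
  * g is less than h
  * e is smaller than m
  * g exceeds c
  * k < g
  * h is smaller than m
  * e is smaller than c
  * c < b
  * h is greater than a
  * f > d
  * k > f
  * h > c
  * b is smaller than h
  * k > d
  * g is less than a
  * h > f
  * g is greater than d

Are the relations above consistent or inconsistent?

consistent

The single ordering e < c < b < d < f < k < g < a < h < m satisfies every listed relation, so no contradiction arises.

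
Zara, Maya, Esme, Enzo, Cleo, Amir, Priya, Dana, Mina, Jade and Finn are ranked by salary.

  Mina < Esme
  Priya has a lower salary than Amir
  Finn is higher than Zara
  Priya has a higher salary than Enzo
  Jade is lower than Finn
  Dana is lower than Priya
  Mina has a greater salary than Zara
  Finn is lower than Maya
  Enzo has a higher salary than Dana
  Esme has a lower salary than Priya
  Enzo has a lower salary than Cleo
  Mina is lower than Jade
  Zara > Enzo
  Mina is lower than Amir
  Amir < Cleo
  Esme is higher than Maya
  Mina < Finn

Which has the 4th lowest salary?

Piecing the relations together gives one ordering: Dana < Enzo < Zara < Mina < Jade < Finn < Maya < Esme < Priya < Amir < Cleo.
The 4th smallest is Mina.

Mina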